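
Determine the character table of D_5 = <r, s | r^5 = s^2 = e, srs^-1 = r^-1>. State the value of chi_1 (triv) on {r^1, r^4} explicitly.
Conjugacy classes: {e} of size 1, {r^1, r^4} of size 2, {r^2, r^3} of size 2, {s, sr, ..., sr^4} of size 5.
Character table:
  irrep \ class              {e} (size 1)  {r^1, r^4} (size 2)  {r^2, r^3} (size 2)  {s, sr, ..., sr^4} (size 5)
  chi_1 (triv)               1             1                    1                    1                          
  chi_2 (sign: r->1, s->-1)  1             1                    1                    -1                         
  chi_3 (2d, j=1)            2             -1/2 + sqrt(5)/2     -sqrt(5)/2 - 1/2     0                          
  chi_4 (2d, j=2)            2             -sqrt(5)/2 - 1/2     -1/2 + sqrt(5)/2     0                          

Spot check: chi_1 (triv) on {r^1, r^4} = 1.

Why: D_5 has order 2*5 = 10 with 4 conjugacy classes, hence 4 irreducibles. Sum of squared dims 1 + 1 + 4 + 4 = 10 = |G|. Linear characters come from the abelianisation; the 2-dimensional irreps have character r^k -> 2*cos(2*pi*j*k/5), reflections -> 0.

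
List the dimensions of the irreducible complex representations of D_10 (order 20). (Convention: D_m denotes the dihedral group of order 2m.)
Dimensions: 1, 1, 1, 1, 2, 2, 2, 2

Reasoning: There are 8 irreducibles (= number of conjugacy classes). Their dimensions d_i satisfy sum d_i^2 = |G| = 20: 1 + 1 + 1 + 1 + 4 + 4 + 4 + 4 = 20.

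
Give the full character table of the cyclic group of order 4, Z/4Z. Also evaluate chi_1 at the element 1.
Character table of Z/4Z (irreps indexed chi_0,...,chi_3 with chi_k(m) = zeta_4^(k*m), zeta_4 = exp(2*pi*i/4)):
  irrep \ class  {0} (size 1)  {1} (size 1)  {2} (size 1)  {3} (size 1)
  chi_0          1             1             1             1           
  chi_1          1             I             -1            -I          
  chi_2          1             -1            1             -1          
  chi_3          1             -I            -1            I           

Spot check: chi_1(1) = zeta_4^(1*1) = zeta_4^1 = I.

Working: Z/4Z is abelian, so all 4 irreducible complex representations are 1-dimensional. They are given by chi_k(m) = zeta_4^(k*m) for k = 0,...,3. Row orthogonality: sum_m chi_k(m) conj(chi_l(m)) = 4 * [k = l].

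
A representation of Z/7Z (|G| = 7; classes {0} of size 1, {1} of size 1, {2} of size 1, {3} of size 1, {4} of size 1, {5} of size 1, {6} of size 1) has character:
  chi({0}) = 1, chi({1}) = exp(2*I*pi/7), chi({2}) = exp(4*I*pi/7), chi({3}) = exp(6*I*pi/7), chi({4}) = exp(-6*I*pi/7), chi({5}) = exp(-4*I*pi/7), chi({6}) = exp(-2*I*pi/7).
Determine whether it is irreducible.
Irreducible: <chi, chi> = 1.

Explanation: <chi, chi> = (1/|G|) sum_C |C| * |chi(C)|^2 = (1/7)[1*|1|^2 + 1*|exp(2*I*pi/7)|^2 + 1*|exp(4*I*pi/7)|^2 + 1*|exp(6*I*pi/7)|^2 + 1*|exp(-6*I*pi/7)|^2 + 1*|exp(-4*I*pi/7)|^2 + 1*|exp(-2*I*pi/7)|^2]
  = (1/7)[(1) + (1) + (1) + (1) + (1) + (1) + (1)] = 7/7 = 1.
(Exp terms are combined using exp(i*s)*conj(exp(i*t)) = exp(i*(s-t)), and sums of them are collapsed using the identity that for every m > 1 the m distinct m-th roots of unity sum to 0, e.g. 1 + exp(2*I*pi/3) + exp(-2*I*pi/3) = 0.)
A character is irreducible iff <chi, chi> = 1, so this representation is irreducible.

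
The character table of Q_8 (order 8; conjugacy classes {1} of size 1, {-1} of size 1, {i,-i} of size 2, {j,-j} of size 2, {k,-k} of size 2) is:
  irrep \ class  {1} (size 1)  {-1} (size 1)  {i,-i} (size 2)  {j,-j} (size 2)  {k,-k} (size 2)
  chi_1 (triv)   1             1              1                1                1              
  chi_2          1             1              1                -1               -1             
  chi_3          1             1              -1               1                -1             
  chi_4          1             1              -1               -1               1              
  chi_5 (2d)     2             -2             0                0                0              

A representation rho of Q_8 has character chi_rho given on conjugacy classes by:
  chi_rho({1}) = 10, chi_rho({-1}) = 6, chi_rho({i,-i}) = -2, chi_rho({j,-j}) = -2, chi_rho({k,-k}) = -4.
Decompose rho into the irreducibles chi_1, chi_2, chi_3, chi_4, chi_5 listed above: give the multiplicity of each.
Multiplicities: chi_1: 0, chi_2: 3, chi_3: 3, chi_4: 2, chi_5: 1.

Proof sketch: Use <chi_rho, chi> = (1/|G|) sum_C |C| * chi_rho(C) * conj(chi(C)) with |G| = 8 for each irreducible chi in the table:
  <chi_rho, chi_1> = (1/8)[1*(10)*conj(1) + 1*(6)*conj(1) + 2*(-2)*conj(1) + 2*(-2)*conj(1) + 2*(-4)*conj(1)]
      = (1/8)[(10) + (6) + (-4) + (-4) + (-8)] = 0/8 = 0
  <chi_rho, chi_2> = (1/8)[1*(10)*conj(1) + 1*(6)*conj(1) + 2*(-2)*conj(1) + 2*(-2)*conj(-1) + 2*(-4)*conj(-1)]
      = (1/8)[(10) + (6) + (-4) + (4) + (8)] = 24/8 = 3
  <chi_rho, chi_3> = (1/8)[1*(10)*conj(1) + 1*(6)*conj(1) + 2*(-2)*conj(-1) + 2*(-2)*conj(1) + 2*(-4)*conj(-1)]
      = (1/8)[(10) + (6) + (4) + (-4) + (8)] = 24/8 = 3
  <chi_rho, chi_4> = (1/8)[1*(10)*conj(1) + 1*(6)*conj(1) + 2*(-2)*conj(-1) + 2*(-2)*conj(-1) + 2*(-4)*conj(1)]
      = (1/8)[(10) + (6) + (4) + (4) + (-8)] = 16/8 = 2
  <chi_rho, chi_5> = (1/8)[1*(10)*conj(2) + 1*(6)*conj(-2) + 2*(-2)*conj(0) + 2*(-2)*conj(0) + 2*(-4)*conj(0)]
      = (1/8)[(20) + (-12) + (0) + (0) + (0)] = 8/8 = 1
Dimension check: dim(rho) = sum (mult * dim) = 0*1 + 3*1 + 3*1 + 2*1 + 1*2 = 10 = chi_rho(e) = 10.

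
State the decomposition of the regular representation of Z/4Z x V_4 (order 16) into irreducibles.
Each irreducible V_i of dimension d_i appears with multiplicity d_i, i.e. rho_reg = (direct sum over all irreducibles V_i) d_i V_i. The irreducible dimensions for Z/4Z x V_4 are 1, 1, 1, 1, 1, 1, 1, 1, 1, 1, 1, 1, 1, 1, 1, 1: 16 irreducibles of dimension 1, each with multiplicity 1. Total dimension 16*1*1 = 16 = |G|.

Why: General theorem: in the regular representation of a finite group G, each irreducible appears with multiplicity equal to its dimension. Check: dim(rho_reg) = sum d_i^2 = 1 + 1 + 1 + 1 + 1 + 1 + 1 + 1 + 1 + 1 + 1 + 1 + 1 + 1 + 1 + 1 = 16 = |G|.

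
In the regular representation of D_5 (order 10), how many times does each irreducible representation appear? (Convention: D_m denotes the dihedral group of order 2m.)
Each irreducible V_i of dimension d_i appears with multiplicity d_i, i.e. rho_reg = (direct sum over all irreducibles V_i) d_i V_i. The irreducible dimensions for D_5 are 1, 1, 2, 2: 2 irreducibles of dimension 1, each with multiplicity 1; 2 irreducibles of dimension 2, each with multiplicity 2. Total dimension 2*1*1 + 2*2*2 = 10 = |G|.

Argument: General theorem: in the regular representation of a finite group G, each irreducible appears with multiplicity equal to its dimension. Check: dim(rho_reg) = sum d_i^2 = 1 + 1 + 4 + 4 = 10 = |G|.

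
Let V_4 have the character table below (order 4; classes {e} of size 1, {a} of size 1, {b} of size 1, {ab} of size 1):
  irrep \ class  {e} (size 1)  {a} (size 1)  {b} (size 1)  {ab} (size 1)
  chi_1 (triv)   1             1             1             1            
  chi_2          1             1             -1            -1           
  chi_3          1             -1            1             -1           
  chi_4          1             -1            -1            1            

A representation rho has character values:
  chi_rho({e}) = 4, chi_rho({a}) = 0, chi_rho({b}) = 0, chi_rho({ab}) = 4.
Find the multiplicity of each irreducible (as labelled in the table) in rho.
Multiplicities: chi_1: 2, chi_2: 0, chi_3: 0, chi_4: 2.

Solution. Use <chi_rho, chi> = (1/|G|) sum_C |C| * chi_rho(C) * conj(chi(C)) with |G| = 4 for each irreducible chi in the table:
  <chi_rho, chi_1> = (1/4)[1*(4)*conj(1) + 1*(0)*conj(1) + 1*(0)*conj(1) + 1*(4)*conj(1)]
      = (1/4)[(4) + (0) + (0) + (4)] = 8/4 = 2
  <chi_rho, chi_2> = (1/4)[1*(4)*conj(1) + 1*(0)*conj(1) + 1*(0)*conj(-1) + 1*(4)*conj(-1)]
      = (1/4)[(4) + (0) + (0) + (-4)] = 0/4 = 0
  <chi_rho, chi_3> = (1/4)[1*(4)*conj(1) + 1*(0)*conj(-1) + 1*(0)*conj(1) + 1*(4)*conj(-1)]
      = (1/4)[(4) + (0) + (0) + (-4)] = 0/4 = 0
  <chi_rho, chi_4> = (1/4)[1*(4)*conj(1) + 1*(0)*conj(-1) + 1*(0)*conj(-1) + 1*(4)*conj(1)]
      = (1/4)[(4) + (0) + (0) + (4)] = 8/4 = 2
Dimension check: dim(rho) = sum (mult * dim) = 2*1 + 0*1 + 0*1 + 2*1 = 4 = chi_rho(e) = 4.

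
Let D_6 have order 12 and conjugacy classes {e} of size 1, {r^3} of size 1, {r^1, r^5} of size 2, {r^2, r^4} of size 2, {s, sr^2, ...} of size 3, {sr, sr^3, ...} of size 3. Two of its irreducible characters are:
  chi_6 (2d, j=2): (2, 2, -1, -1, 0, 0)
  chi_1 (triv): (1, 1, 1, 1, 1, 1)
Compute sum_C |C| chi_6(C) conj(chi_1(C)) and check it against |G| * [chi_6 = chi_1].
Sum = 0; so <chi_6, chi_1> = 0 (distinct irreducibles are orthogonal).

Proof sketch: Compute term by term over conjugacy classes (|C| * chi_6(C) * conj(chi_1(C))):
  1*(2)*conj(1) + 1*(2)*conj(1) + 2*(-1)*conj(1) + 2*(-1)*conj(1) + 3*(0)*conj(1) + 3*(0)*conj(1)
  = (2) + (2) + (-2) + (-2) + (0) + (0)
  = 0.
Dividing by |G| = 12 gives 0/12 = 0, matching the row-orthogonality relation <chi_6, chi_1> = [chi_6 = chi_1].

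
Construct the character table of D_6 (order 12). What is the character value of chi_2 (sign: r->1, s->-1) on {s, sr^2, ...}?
Conjugacy classes: {e} of size 1, {r^3} of size 1, {r^1, r^5} of size 2, {r^2, r^4} of size 2, {s, sr^2, ...} of size 3, {sr, sr^3, ...} of size 3.
Character table:
  irrep \ class              {e} (size 1)  {r^3} (size 1)  {r^1, r^5} (size 2)  {r^2, r^4} (size 2)  {s, sr^2, ...} (size 3)  {sr, sr^3, ...} (size 3)
  chi_1 (triv)               1             1               1                    1                    1                        1                       
  chi_2 (sign: r->1, s->-1)  1             1               1                    1                    -1                       -1                      
  chi_3 (r->-1, s->1)        1             -1              -1                   1                    1                        -1                      
  chi_4 (r->-1, s->-1)       1             -1              -1                   1                    -1                       1                       
  chi_5 (2d, j=1)            2             -2              1                    -1                   0                        0                       
  chi_6 (2d, j=2)            2             2               -1                   -1                   0                        0                       

Spot check: chi_2 (sign: r->1, s->-1) on {s, sr^2, ...} = -1.

Argument: D_6 has order 2*6 = 12 with 6 conjugacy classes, hence 6 irreducibles. Sum of squared dims 1 + 1 + 1 + 1 + 4 + 4 = 12 = |G|. Linear characters come from the abelianisation; the 2-dimensional irreps have character r^k -> 2*cos(2*pi*j*k/6), reflections -> 0.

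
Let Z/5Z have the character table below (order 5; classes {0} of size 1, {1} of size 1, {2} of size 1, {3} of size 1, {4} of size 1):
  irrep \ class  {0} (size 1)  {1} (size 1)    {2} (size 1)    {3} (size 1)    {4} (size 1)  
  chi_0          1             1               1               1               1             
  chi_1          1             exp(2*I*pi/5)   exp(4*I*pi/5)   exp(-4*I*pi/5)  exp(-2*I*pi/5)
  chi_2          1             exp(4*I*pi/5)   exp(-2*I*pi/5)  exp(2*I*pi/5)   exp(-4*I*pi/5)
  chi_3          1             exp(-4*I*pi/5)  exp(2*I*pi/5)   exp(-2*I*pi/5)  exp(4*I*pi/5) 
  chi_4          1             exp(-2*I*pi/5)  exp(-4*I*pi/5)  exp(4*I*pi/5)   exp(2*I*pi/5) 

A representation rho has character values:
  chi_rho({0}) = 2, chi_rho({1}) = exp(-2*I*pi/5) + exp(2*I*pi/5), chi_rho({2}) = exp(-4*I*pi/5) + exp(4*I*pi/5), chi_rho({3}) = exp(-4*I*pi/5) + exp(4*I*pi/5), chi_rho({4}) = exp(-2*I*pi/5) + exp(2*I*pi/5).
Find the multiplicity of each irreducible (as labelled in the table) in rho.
Multiplicities: chi_0: 0, chi_1: 1, chi_2: 0, chi_3: 0, chi_4: 1.

Use <chi_rho, chi> = (1/|G|) sum_C |C| * chi_rho(C) * conj(chi(C)) with |G| = 5 for each irreducible chi in the table:
  <chi_rho, chi_0> = (1/5)[1*(2)*conj(1) + 1*(exp(-2*I*pi/5) + exp(2*I*pi/5))*conj(1) + 1*(exp(-4*I*pi/5) + exp(4*I*pi/5))*conj(1) + 1*(exp(-4*I*pi/5) + exp(4*I*pi/5))*conj(1) + 1*(exp(-2*I*pi/5) + exp(2*I*pi/5))*conj(1)]
      = (1/5)[(2) + (exp(-2*I*pi/5) + exp(2*I*pi/5)) + (exp(-4*I*pi/5) + exp(4*I*pi/5)) + (exp(-4*I*pi/5) + exp(4*I*pi/5)) + (exp(-2*I*pi/5) + exp(2*I*pi/5))] = 0/5 = 0
  <chi_rho, chi_1> = (1/5)[1*(2)*conj(1) + 1*(exp(-2*I*pi/5) + exp(2*I*pi/5))*conj(exp(2*I*pi/5)) + 1*(exp(-4*I*pi/5) + exp(4*I*pi/5))*conj(exp(4*I*pi/5)) + 1*(exp(-4*I*pi/5) + exp(4*I*pi/5))*conj(exp(-4*I*pi/5)) + 1*(exp(-2*I*pi/5) + exp(2*I*pi/5))*conj(exp(-2*I*pi/5))]
      = (1/5)[(2) + (1 + exp(-4*I*pi/5)) + (1 + exp(2*I*pi/5)) + (1 + exp(-2*I*pi/5)) + (1 + exp(4*I*pi/5))] = 5/5 = 1
  <chi_rho, chi_2> = (1/5)[1*(2)*conj(1) + 1*(exp(-2*I*pi/5) + exp(2*I*pi/5))*conj(exp(4*I*pi/5)) + 1*(exp(-4*I*pi/5) + exp(4*I*pi/5))*conj(exp(-2*I*pi/5)) + 1*(exp(-4*I*pi/5) + exp(4*I*pi/5))*conj(exp(2*I*pi/5)) + 1*(exp(-2*I*pi/5) + exp(2*I*pi/5))*conj(exp(-4*I*pi/5))]
      = (1/5)[(2) + (exp(-2*I*pi/5) + exp(4*I*pi/5)) + (exp(-2*I*pi/5) + exp(-4*I*pi/5)) + (exp(4*I*pi/5) + exp(2*I*pi/5)) + (exp(-4*I*pi/5) + exp(2*I*pi/5))] = 0/5 = 0
  <chi_rho, chi_3> = (1/5)[1*(2)*conj(1) + 1*(exp(-2*I*pi/5) + exp(2*I*pi/5))*conj(exp(-4*I*pi/5)) + 1*(exp(-4*I*pi/5) + exp(4*I*pi/5))*conj(exp(2*I*pi/5)) + 1*(exp(-4*I*pi/5) + exp(4*I*pi/5))*conj(exp(-2*I*pi/5)) + 1*(exp(-2*I*pi/5) + exp(2*I*pi/5))*conj(exp(4*I*pi/5))]
      = (1/5)[(2) + (exp(-4*I*pi/5) + exp(2*I*pi/5)) + (exp(4*I*pi/5) + exp(2*I*pi/5)) + (exp(-2*I*pi/5) + exp(-4*I*pi/5)) + (exp(-2*I*pi/5) + exp(4*I*pi/5))] = 0/5 = 0
  <chi_rho, chi_4> = (1/5)[1*(2)*conj(1) + 1*(exp(-2*I*pi/5) + exp(2*I*pi/5))*conj(exp(-2*I*pi/5)) + 1*(exp(-4*I*pi/5) + exp(4*I*pi/5))*conj(exp(-4*I*pi/5)) + 1*(exp(-4*I*pi/5) + exp(4*I*pi/5))*conj(exp(4*I*pi/5)) + 1*(exp(-2*I*pi/5) + exp(2*I*pi/5))*conj(exp(2*I*pi/5))]
      = (1/5)[(2) + (1 + exp(4*I*pi/5)) + (1 + exp(-2*I*pi/5)) + (1 + exp(2*I*pi/5)) + (1 + exp(-4*I*pi/5))] = 5/5 = 1
(Exp terms are combined using exp(i*s)*conj(exp(i*t)) = exp(i*(s-t)), and sums of them are collapsed using the identity that for every m > 1 the m distinct m-th roots of unity sum to 0, e.g. 1 + exp(2*I*pi/3) + exp(-2*I*pi/3) = 0.)
Dimension check: dim(rho) = sum (mult * dim) = 0*1 + 1*1 + 0*1 + 0*1 + 1*1 = 2 = chi_rho(e) = 2.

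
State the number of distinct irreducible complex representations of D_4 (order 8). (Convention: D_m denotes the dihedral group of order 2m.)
5

Argument: The number of irreducible complex representations of a finite group equals its number of conjugacy classes. D_4 has 5 conjugacy classes (n/2 + 3 for n even), so D_4 (order 8) has exactly 5 irreducible complex representations.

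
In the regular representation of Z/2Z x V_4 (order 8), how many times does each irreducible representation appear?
Each irreducible V_i of dimension d_i appears with multiplicity d_i, i.e. rho_reg = (direct sum over all irreducibles V_i) d_i V_i. The irreducible dimensions for Z/2Z x V_4 are 1, 1, 1, 1, 1, 1, 1, 1: 8 irreducibles of dimension 1, each with multiplicity 1. Total dimension 8*1*1 = 8 = |G|.

Proof sketch: General theorem: in the regular representation of a finite group G, each irreducible appears with multiplicity equal to its dimension. Check: dim(rho_reg) = sum d_i^2 = 1 + 1 + 1 + 1 + 1 + 1 + 1 + 1 = 8 = |G|.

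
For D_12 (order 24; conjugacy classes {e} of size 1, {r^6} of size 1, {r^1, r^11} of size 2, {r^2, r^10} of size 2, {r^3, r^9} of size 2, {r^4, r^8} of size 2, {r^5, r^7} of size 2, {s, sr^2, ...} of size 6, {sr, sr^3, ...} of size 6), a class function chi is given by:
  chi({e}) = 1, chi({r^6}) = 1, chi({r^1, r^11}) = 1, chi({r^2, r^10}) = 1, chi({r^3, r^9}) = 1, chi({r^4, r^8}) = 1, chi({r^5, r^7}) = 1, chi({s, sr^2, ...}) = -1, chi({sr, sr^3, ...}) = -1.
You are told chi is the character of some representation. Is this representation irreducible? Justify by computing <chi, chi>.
Irreducible: <chi, chi> = 1.

Explanation: <chi, chi> = (1/|G|) sum_C |C| * |chi(C)|^2 = (1/24)[1*|1|^2 + 1*|1|^2 + 2*|1|^2 + 2*|1|^2 + 2*|1|^2 + 2*|1|^2 + 2*|1|^2 + 6*|-1|^2 + 6*|-1|^2]
  = (1/24)[(1) + (1) + (2) + (2) + (2) + (2) + (2) + (6) + (6)] = 24/24 = 1.
A character is irreducible iff <chi, chi> = 1, so this representation is irreducible.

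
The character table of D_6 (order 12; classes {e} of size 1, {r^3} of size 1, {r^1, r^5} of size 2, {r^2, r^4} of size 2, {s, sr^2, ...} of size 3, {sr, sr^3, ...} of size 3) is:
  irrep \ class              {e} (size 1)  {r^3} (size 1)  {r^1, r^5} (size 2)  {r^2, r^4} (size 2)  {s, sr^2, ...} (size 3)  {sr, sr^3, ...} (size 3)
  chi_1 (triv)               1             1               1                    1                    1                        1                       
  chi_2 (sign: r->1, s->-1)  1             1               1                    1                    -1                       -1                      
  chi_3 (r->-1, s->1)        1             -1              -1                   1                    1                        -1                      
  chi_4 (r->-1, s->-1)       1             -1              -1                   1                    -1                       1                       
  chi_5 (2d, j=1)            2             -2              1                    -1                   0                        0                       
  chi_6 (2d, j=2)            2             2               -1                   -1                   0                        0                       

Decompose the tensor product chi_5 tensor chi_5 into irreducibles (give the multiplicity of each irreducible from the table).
chi_5 tensor chi_5 = chi_1 + chi_2 + chi_6 (all other irreducibles have multiplicity 0).

Solution. The character of a tensor product is the pointwise product (chi_5 * chi_5)(C) = chi_5(C) * chi_5(C):
  {e}: (2)*(2), {r^3}: (-2)*(-2), {r^1, r^5}: (1)*(1), {r^2, r^4}: (-1)*(-1), {s, sr^2, ...}: (0)*(0), {sr, sr^3, ...}: (0)*(0)
so (chi_5 * chi_5) takes values
  {e} -> 4, {r^3} -> 4, {r^1, r^5} -> 1, {r^2, r^4} -> 1, {s, sr^2, ...} -> 0, {sr, sr^3, ...} -> 0.
Now take the inner product of this character with each irreducible chi from the table, <chi_5*chi_5, chi> = (1/12) sum_C |C| (chi_5*chi_5)(C) conj(chi(C)):
  <chi_5*chi_5, chi_1> = (1/12)[1*(4)*conj(1) + 1*(4)*conj(1) + 2*(1)*conj(1) + 2*(1)*conj(1) + 3*(0)*conj(1) + 3*(0)*conj(1)]
      = (1/12)[(4) + (4) + (2) + (2) + (0) + (0)] = 12/12 = 1
  <chi_5*chi_5, chi_2> = (1/12)[1*(4)*conj(1) + 1*(4)*conj(1) + 2*(1)*conj(1) + 2*(1)*conj(1) + 3*(0)*conj(-1) + 3*(0)*conj(-1)]
      = (1/12)[(4) + (4) + (2) + (2) + (0) + (0)] = 12/12 = 1
  <chi_5*chi_5, chi_3> = (1/12)[1*(4)*conj(1) + 1*(4)*conj(-1) + 2*(1)*conj(-1) + 2*(1)*conj(1) + 3*(0)*conj(1) + 3*(0)*conj(-1)]
      = (1/12)[(4) + (-4) + (-2) + (2) + (0) + (0)] = 0/12 = 0
  <chi_5*chi_5, chi_4> = (1/12)[1*(4)*conj(1) + 1*(4)*conj(-1) + 2*(1)*conj(-1) + 2*(1)*conj(1) + 3*(0)*conj(-1) + 3*(0)*conj(1)]
      = (1/12)[(4) + (-4) + (-2) + (2) + (0) + (0)] = 0/12 = 0
  <chi_5*chi_5, chi_5> = (1/12)[1*(4)*conj(2) + 1*(4)*conj(-2) + 2*(1)*conj(1) + 2*(1)*conj(-1) + 3*(0)*conj(0) + 3*(0)*conj(0)]
      = (1/12)[(8) + (-8) + (2) + (-2) + (0) + (0)] = 0/12 = 0
  <chi_5*chi_5, chi_6> = (1/12)[1*(4)*conj(2) + 1*(4)*conj(2) + 2*(1)*conj(-1) + 2*(1)*conj(-1) + 3*(0)*conj(0) + 3*(0)*conj(0)]
      = (1/12)[(8) + (8) + (-2) + (-2) + (0) + (0)] = 12/12 = 1
Hence the multiplicities are chi_1: 1, chi_2: 1, chi_6: 1. Dimension check: dim(chi_5)*dim(chi_5) = 2*2 = 4 and sum (mult * dim) = 1*1 + 1*1 + 1*2 = 4.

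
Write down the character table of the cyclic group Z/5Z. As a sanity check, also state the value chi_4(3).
Character table of Z/5Z (irreps indexed chi_0,...,chi_4 with chi_k(m) = zeta_5^(k*m), zeta_5 = exp(2*pi*i/5)):
  irrep \ class  {0} (size 1)  {1} (size 1)    {2} (size 1)    {3} (size 1)    {4} (size 1)  
  chi_0          1             1               1               1               1             
  chi_1          1             exp(2*I*pi/5)   exp(4*I*pi/5)   exp(-4*I*pi/5)  exp(-2*I*pi/5)
  chi_2          1             exp(4*I*pi/5)   exp(-2*I*pi/5)  exp(2*I*pi/5)   exp(-4*I*pi/5)
  chi_3          1             exp(-4*I*pi/5)  exp(2*I*pi/5)   exp(-2*I*pi/5)  exp(4*I*pi/5) 
  chi_4          1             exp(-2*I*pi/5)  exp(-4*I*pi/5)  exp(4*I*pi/5)   exp(2*I*pi/5) 

Spot check: chi_4(3) = zeta_5^(4*3) = zeta_5^12 = exp(4*I*pi/5).

Justification: Z/5Z is abelian, so all 5 irreducible complex representations are 1-dimensional. They are given by chi_k(m) = zeta_5^(k*m) for k = 0,...,4. Row orthogonality: sum_m chi_k(m) conj(chi_l(m)) = 5 * [k = l].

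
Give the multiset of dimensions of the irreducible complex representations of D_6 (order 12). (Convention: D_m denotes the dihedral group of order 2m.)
Dimensions: 1, 1, 1, 1, 2, 2

Solution. There are 6 irreducibles (= number of conjugacy classes). Their dimensions d_i satisfy sum d_i^2 = |G| = 12: 1 + 1 + 1 + 1 + 4 + 4 = 12.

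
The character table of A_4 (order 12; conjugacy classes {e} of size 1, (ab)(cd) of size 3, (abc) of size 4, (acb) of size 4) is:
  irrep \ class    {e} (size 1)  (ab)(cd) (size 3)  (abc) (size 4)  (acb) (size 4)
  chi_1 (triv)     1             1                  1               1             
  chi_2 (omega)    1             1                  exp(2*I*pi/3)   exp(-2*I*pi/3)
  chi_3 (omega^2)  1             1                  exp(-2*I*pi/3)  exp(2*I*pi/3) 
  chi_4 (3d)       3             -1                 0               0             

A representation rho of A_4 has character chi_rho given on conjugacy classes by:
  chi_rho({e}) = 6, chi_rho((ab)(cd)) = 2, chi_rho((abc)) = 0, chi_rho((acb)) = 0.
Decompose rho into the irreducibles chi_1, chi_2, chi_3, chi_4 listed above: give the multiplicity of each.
Multiplicities: chi_1: 1, chi_2: 1, chi_3: 1, chi_4: 1.

Proof sketch: Use <chi_rho, chi> = (1/|G|) sum_C |C| * chi_rho(C) * conj(chi(C)) with |G| = 12 for each irreducible chi in the table:
  <chi_rho, chi_1> = (1/12)[1*(6)*conj(1) + 3*(2)*conj(1) + 4*(0)*conj(1) + 4*(0)*conj(1)]
      = (1/12)[(6) + (6) + (0) + (0)] = 12/12 = 1
  <chi_rho, chi_2> = (1/12)[1*(6)*conj(1) + 3*(2)*conj(1) + 4*(0)*conj(exp(2*I*pi/3)) + 4*(0)*conj(exp(-2*I*pi/3))]
      = (1/12)[(6) + (6) + (0) + (0)] = 12/12 = 1
  <chi_rho, chi_3> = (1/12)[1*(6)*conj(1) + 3*(2)*conj(1) + 4*(0)*conj(exp(-2*I*pi/3)) + 4*(0)*conj(exp(2*I*pi/3))]
      = (1/12)[(6) + (6) + (0) + (0)] = 12/12 = 1
  <chi_rho, chi_4> = (1/12)[1*(6)*conj(3) + 3*(2)*conj(-1) + 4*(0)*conj(0) + 4*(0)*conj(0)]
      = (1/12)[(18) + (-6) + (0) + (0)] = 12/12 = 1
(Exp terms are combined using exp(i*s)*conj(exp(i*t)) = exp(i*(s-t)), and sums of them are collapsed using the identity that for every m > 1 the m distinct m-th roots of unity sum to 0, e.g. 1 + exp(2*I*pi/3) + exp(-2*I*pi/3) = 0.)
Dimension check: dim(rho) = sum (mult * dim) = 1*1 + 1*1 + 1*1 + 1*3 = 6 = chi_rho(e) = 6.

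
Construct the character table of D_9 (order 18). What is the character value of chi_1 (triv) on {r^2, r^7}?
Conjugacy classes: {e} of size 1, {r^1, r^8} of size 2, {r^2, r^7} of size 2, {r^3, r^6} of size 2, {r^4, r^5} of size 2, {s, sr, ..., sr^8} of size 9.
Character table:
  irrep \ class              {e} (size 1)  {r^1, r^8} (size 2)  {r^2, r^7} (size 2)  {r^3, r^6} (size 2)  {r^4, r^5} (size 2)  {s, sr, ..., sr^8} (size 9)
  chi_1 (triv)               1             1                    1                    1                    1                    1                          
  chi_2 (sign: r->1, s->-1)  1             1                    1                    1                    1                    -1                         
  chi_3 (2d, j=1)            2             2*cos(2*pi/9)        2*cos(4*pi/9)        -1                   -2*cos(pi/9)         0                          
  chi_4 (2d, j=2)            2             2*cos(4*pi/9)        -2*cos(pi/9)         -1                   2*cos(2*pi/9)        0                          
  chi_5 (2d, j=3)            2             -1                   -1                   2                    -1                   0                          
  chi_6 (2d, j=4)            2             -2*cos(pi/9)         2*cos(2*pi/9)        -1                   2*cos(4*pi/9)        0                          

Spot check: chi_1 (triv) on {r^2, r^7} = 1.

Working: D_9 has order 2*9 = 18 with 6 conjugacy classes, hence 6 irreducibles. Sum of squared dims 1 + 1 + 4 + 4 + 4 + 4 = 18 = |G|. Linear characters come from the abelianisation; the 2-dimensional irreps have character r^k -> 2*cos(2*pi*j*k/9), reflections -> 0.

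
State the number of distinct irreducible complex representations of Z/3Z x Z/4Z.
12

Solution. The number of irreducible complex representations of a finite group equals its number of conjugacy classes. Z/3Z x Z/4Z is abelian of order 12, so every element is its own conjugacy class: 12 classes, so Z/3Z x Z/4Z (order 12) has exactly 12 irreducible complex representations.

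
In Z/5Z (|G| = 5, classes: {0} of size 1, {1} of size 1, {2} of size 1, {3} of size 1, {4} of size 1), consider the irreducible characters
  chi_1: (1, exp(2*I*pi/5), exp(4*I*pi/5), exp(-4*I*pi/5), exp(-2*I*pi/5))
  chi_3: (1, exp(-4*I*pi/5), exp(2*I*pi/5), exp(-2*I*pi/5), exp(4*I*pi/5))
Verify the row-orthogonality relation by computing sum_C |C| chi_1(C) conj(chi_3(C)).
Sum = 0; so <chi_1, chi_3> = 0 (distinct irreducibles are orthogonal).

Derivation: Compute term by term over conjugacy classes (|C| * chi_1(C) * conj(chi_3(C))):
  1*(1)*conj(1) + 1*(exp(2*I*pi/5))*conj(exp(-4*I*pi/5)) + 1*(exp(4*I*pi/5))*conj(exp(2*I*pi/5)) + 1*(exp(-4*I*pi/5))*conj(exp(-2*I*pi/5)) + 1*(exp(-2*I*pi/5))*conj(exp(4*I*pi/5))
  = (1) + (exp(-4*I*pi/5)) + (exp(2*I*pi/5)) + (exp(-2*I*pi/5)) + (exp(4*I*pi/5))
  = 0.
(Exp terms are combined using exp(i*s)*conj(exp(i*t)) = exp(i*(s-t)), and sums of them are collapsed using the identity that for every m > 1 the m distinct m-th roots of unity sum to 0, e.g. 1 + exp(2*I*pi/3) + exp(-2*I*pi/3) = 0.)
Dividing by |G| = 5 gives 0/5 = 0, matching the row-orthogonality relation <chi_1, chi_3> = [chi_1 = chi_3].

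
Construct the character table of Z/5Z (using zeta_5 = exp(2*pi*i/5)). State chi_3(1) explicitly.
Character table of Z/5Z (irreps indexed chi_0,...,chi_4 with chi_k(m) = zeta_5^(k*m), zeta_5 = exp(2*pi*i/5)):
  irrep \ class  {0} (size 1)  {1} (size 1)    {2} (size 1)    {3} (size 1)    {4} (size 1)  
  chi_0          1             1               1               1               1             
  chi_1          1             exp(2*I*pi/5)   exp(4*I*pi/5)   exp(-4*I*pi/5)  exp(-2*I*pi/5)
  chi_2          1             exp(4*I*pi/5)   exp(-2*I*pi/5)  exp(2*I*pi/5)   exp(-4*I*pi/5)
  chi_3          1             exp(-4*I*pi/5)  exp(2*I*pi/5)   exp(-2*I*pi/5)  exp(4*I*pi/5) 
  chi_4          1             exp(-2*I*pi/5)  exp(-4*I*pi/5)  exp(4*I*pi/5)   exp(2*I*pi/5) 

Spot check: chi_3(1) = zeta_5^(3*1) = zeta_5^3 = exp(-4*I*pi/5).

Proof sketch: Z/5Z is abelian, so all 5 irreducible complex representations are 1-dimensional. They are given by chi_k(m) = zeta_5^(k*m) for k = 0,...,4. Row orthogonality: sum_m chi_k(m) conj(chi_l(m)) = 5 * [k = l].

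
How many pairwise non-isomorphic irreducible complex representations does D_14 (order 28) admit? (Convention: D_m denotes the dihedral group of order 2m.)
10

Argument: The number of irreducible complex representations of a finite group equals its number of conjugacy classes. D_14 has 10 conjugacy classes (n/2 + 3 for n even), so D_14 (order 28) has exactly 10 irreducible complex representations.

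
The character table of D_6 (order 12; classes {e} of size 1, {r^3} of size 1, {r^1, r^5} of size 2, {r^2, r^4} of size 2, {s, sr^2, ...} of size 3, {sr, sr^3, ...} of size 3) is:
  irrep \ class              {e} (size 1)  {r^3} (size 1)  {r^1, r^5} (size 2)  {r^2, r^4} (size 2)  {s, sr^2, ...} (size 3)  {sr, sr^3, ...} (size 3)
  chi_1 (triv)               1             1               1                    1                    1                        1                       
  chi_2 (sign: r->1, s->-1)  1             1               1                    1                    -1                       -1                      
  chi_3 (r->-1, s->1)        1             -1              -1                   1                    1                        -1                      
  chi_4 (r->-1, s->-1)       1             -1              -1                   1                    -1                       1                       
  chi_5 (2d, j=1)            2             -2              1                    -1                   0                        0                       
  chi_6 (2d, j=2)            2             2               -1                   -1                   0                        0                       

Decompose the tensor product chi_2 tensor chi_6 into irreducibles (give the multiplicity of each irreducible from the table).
chi_2 tensor chi_6 = chi_6 (all other irreducibles have multiplicity 0).

Proof sketch: The character of a tensor product is the pointwise product (chi_2 * chi_6)(C) = chi_2(C) * chi_6(C):
  {e}: (1)*(2), {r^3}: (1)*(2), {r^1, r^5}: (1)*(-1), {r^2, r^4}: (1)*(-1), {s, sr^2, ...}: (-1)*(0), {sr, sr^3, ...}: (-1)*(0)
so (chi_2 * chi_6) takes values
  {e} -> 2, {r^3} -> 2, {r^1, r^5} -> -1, {r^2, r^4} -> -1, {s, sr^2, ...} -> 0, {sr, sr^3, ...} -> 0.
Now take the inner product of this character with each irreducible chi from the table, <chi_2*chi_6, chi> = (1/12) sum_C |C| (chi_2*chi_6)(C) conj(chi(C)):
  <chi_2*chi_6, chi_1> = (1/12)[1*(2)*conj(1) + 1*(2)*conj(1) + 2*(-1)*conj(1) + 2*(-1)*conj(1) + 3*(0)*conj(1) + 3*(0)*conj(1)]
      = (1/12)[(2) + (2) + (-2) + (-2) + (0) + (0)] = 0/12 = 0
  <chi_2*chi_6, chi_2> = (1/12)[1*(2)*conj(1) + 1*(2)*conj(1) + 2*(-1)*conj(1) + 2*(-1)*conj(1) + 3*(0)*conj(-1) + 3*(0)*conj(-1)]
      = (1/12)[(2) + (2) + (-2) + (-2) + (0) + (0)] = 0/12 = 0
  <chi_2*chi_6, chi_3> = (1/12)[1*(2)*conj(1) + 1*(2)*conj(-1) + 2*(-1)*conj(-1) + 2*(-1)*conj(1) + 3*(0)*conj(1) + 3*(0)*conj(-1)]
      = (1/12)[(2) + (-2) + (2) + (-2) + (0) + (0)] = 0/12 = 0
  <chi_2*chi_6, chi_4> = (1/12)[1*(2)*conj(1) + 1*(2)*conj(-1) + 2*(-1)*conj(-1) + 2*(-1)*conj(1) + 3*(0)*conj(-1) + 3*(0)*conj(1)]
      = (1/12)[(2) + (-2) + (2) + (-2) + (0) + (0)] = 0/12 = 0
  <chi_2*chi_6, chi_5> = (1/12)[1*(2)*conj(2) + 1*(2)*conj(-2) + 2*(-1)*conj(1) + 2*(-1)*conj(-1) + 3*(0)*conj(0) + 3*(0)*conj(0)]
      = (1/12)[(4) + (-4) + (-2) + (2) + (0) + (0)] = 0/12 = 0
  <chi_2*chi_6, chi_6> = (1/12)[1*(2)*conj(2) + 1*(2)*conj(2) + 2*(-1)*conj(-1) + 2*(-1)*conj(-1) + 3*(0)*conj(0) + 3*(0)*conj(0)]
      = (1/12)[(4) + (4) + (2) + (2) + (0) + (0)] = 12/12 = 1
Hence the multiplicities are chi_6: 1. Dimension check: dim(chi_2)*dim(chi_6) = 1*2 = 2 and sum (mult * dim) = 1*2 = 2.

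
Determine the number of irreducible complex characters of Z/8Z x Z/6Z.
48

Details: The number of irreducible complex representations of a finite group equals its number of conjugacy classes. Z/8Z x Z/6Z is abelian of order 48, so every element is its own conjugacy class: 48 classes, so Z/8Z x Z/6Z (order 48) has exactly 48 irreducible complex representations.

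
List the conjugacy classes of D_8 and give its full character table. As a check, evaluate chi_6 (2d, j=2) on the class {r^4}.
Conjugacy classes: {e} of size 1, {r^4} of size 1, {r^1, r^7} of size 2, {r^2, r^6} of size 2, {r^3, r^5} of size 2, {s, sr^2, ...} of size 4, {sr, sr^3, ...} of size 4.
Character table:
  irrep \ class              {e} (size 1)  {r^4} (size 1)  {r^1, r^7} (size 2)  {r^2, r^6} (size 2)  {r^3, r^5} (size 2)  {s, sr^2, ...} (size 4)  {sr, sr^3, ...} (size 4)
  chi_1 (triv)               1             1               1                    1                    1                    1                        1                       
  chi_2 (sign: r->1, s->-1)  1             1               1                    1                    1                    -1                       -1                      
  chi_3 (r->-1, s->1)        1             1               -1                   1                    -1                   1                        -1                      
  chi_4 (r->-1, s->-1)       1             1               -1                   1                    -1                   -1                       1                       
  chi_5 (2d, j=1)            2             -2              sqrt(2)              0                    -sqrt(2)             0                        0                       
  chi_6 (2d, j=2)            2             2               0                    -2                   0                    0                        0                       
  chi_7 (2d, j=3)            2             -2              -sqrt(2)             0                    sqrt(2)              0                        0                       

Spot check: chi_6 (2d, j=2) on {r^4} = 2.

Explanation: D_8 has order 2*8 = 16 with 7 conjugacy classes, hence 7 irreducibles. Sum of squared dims 1 + 1 + 1 + 1 + 4 + 4 + 4 = 16 = |G|. Linear characters come from the abelianisation; the 2-dimensional irreps have character r^k -> 2*cos(2*pi*j*k/8), reflections -> 0.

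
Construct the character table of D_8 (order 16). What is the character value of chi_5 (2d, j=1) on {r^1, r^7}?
Conjugacy classes: {e} of size 1, {r^4} of size 1, {r^1, r^7} of size 2, {r^2, r^6} of size 2, {r^3, r^5} of size 2, {s, sr^2, ...} of size 4, {sr, sr^3, ...} of size 4.
Character table:
  irrep \ class              {e} (size 1)  {r^4} (size 1)  {r^1, r^7} (size 2)  {r^2, r^6} (size 2)  {r^3, r^5} (size 2)  {s, sr^2, ...} (size 4)  {sr, sr^3, ...} (size 4)
  chi_1 (triv)               1             1               1                    1                    1                    1                        1                       
  chi_2 (sign: r->1, s->-1)  1             1               1                    1                    1                    -1                       -1                      
  chi_3 (r->-1, s->1)        1             1               -1                   1                    -1                   1                        -1                      
  chi_4 (r->-1, s->-1)       1             1               -1                   1                    -1                   -1                       1                       
  chi_5 (2d, j=1)            2             -2              sqrt(2)              0                    -sqrt(2)             0                        0                       
  chi_6 (2d, j=2)            2             2               0                    -2                   0                    0                        0                       
  chi_7 (2d, j=3)            2             -2              -sqrt(2)             0                    sqrt(2)              0                        0                       

Spot check: chi_5 (2d, j=1) on {r^1, r^7} = sqrt(2).

Solution. D_8 has order 2*8 = 16 with 7 conjugacy classes, hence 7 irreducibles. Sum of squared dims 1 + 1 + 1 + 1 + 4 + 4 + 4 = 16 = |G|. Linear characters come from the abelianisation; the 2-dimensional irreps have character r^k -> 2*cos(2*pi*j*k/8), reflections -> 0.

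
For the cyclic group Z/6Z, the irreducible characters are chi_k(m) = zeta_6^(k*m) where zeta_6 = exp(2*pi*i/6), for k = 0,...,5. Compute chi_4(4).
chi_4(4) = zeta_6^16 = exp(-2*I*pi/3)

Argument: chi_4(4) = zeta_6^(4*4) = zeta_6^16. Since zeta_6^6 = 1, this equals zeta_6^4 = exp(2*pi*i*4/6) = exp(-2*I*pi/3).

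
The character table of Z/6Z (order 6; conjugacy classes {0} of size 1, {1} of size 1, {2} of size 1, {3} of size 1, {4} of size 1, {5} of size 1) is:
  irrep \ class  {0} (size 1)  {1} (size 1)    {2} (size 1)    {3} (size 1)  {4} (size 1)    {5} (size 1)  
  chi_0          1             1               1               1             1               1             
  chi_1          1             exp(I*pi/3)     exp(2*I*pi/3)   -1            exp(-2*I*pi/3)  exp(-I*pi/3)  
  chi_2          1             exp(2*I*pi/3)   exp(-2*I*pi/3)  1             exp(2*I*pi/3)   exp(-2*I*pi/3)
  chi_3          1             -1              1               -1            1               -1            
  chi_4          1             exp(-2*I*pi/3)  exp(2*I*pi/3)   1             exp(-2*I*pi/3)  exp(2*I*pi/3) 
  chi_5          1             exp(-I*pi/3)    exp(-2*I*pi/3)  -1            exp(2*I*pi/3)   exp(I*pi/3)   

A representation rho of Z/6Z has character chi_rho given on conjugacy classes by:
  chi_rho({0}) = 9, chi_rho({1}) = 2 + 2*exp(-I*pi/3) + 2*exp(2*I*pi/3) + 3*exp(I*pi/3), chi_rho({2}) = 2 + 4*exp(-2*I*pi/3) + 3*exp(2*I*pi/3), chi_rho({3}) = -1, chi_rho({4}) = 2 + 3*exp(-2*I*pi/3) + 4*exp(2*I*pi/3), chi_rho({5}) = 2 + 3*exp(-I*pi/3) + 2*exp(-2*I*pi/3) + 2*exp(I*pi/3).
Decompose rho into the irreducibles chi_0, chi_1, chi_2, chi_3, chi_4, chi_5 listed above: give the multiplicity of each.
Multiplicities: chi_0: 2, chi_1: 3, chi_2: 2, chi_3: 0, chi_4: 0, chi_5: 2.

Explanation: Use <chi_rho, chi> = (1/|G|) sum_C |C| * chi_rho(C) * conj(chi(C)) with |G| = 6 for each irreducible chi in the table:
  <chi_rho, chi_0> = (1/6)[1*(9)*conj(1) + 1*(2 + 2*exp(-I*pi/3) + 2*exp(2*I*pi/3) + 3*exp(I*pi/3))*conj(1) + 1*(2 + 4*exp(-2*I*pi/3) + 3*exp(2*I*pi/3))*conj(1) + 1*(-1)*conj(1) + 1*(2 + 3*exp(-2*I*pi/3) + 4*exp(2*I*pi/3))*conj(1) + 1*(2 + 3*exp(-I*pi/3) + 2*exp(-2*I*pi/3) + 2*exp(I*pi/3))*conj(1)]
      = (1/6)[(9) + (2 + 2*exp(-I*pi/3) + 2*exp(2*I*pi/3) + 3*exp(I*pi/3)) + (2 + 4*exp(-2*I*pi/3) + 3*exp(2*I*pi/3)) + (-1) + (2 + 3*exp(-2*I*pi/3) + 4*exp(2*I*pi/3)) + (2 + 3*exp(-I*pi/3) + 2*exp(-2*I*pi/3) + 2*exp(I*pi/3))] = 12/6 = 2
  <chi_rho, chi_1> = (1/6)[1*(9)*conj(1) + 1*(2 + 2*exp(-I*pi/3) + 2*exp(2*I*pi/3) + 3*exp(I*pi/3))*conj(exp(I*pi/3)) + 1*(2 + 4*exp(-2*I*pi/3) + 3*exp(2*I*pi/3))*conj(exp(2*I*pi/3)) + 1*(-1)*conj(-1) + 1*(2 + 3*exp(-2*I*pi/3) + 4*exp(2*I*pi/3))*conj(exp(-2*I*pi/3)) + 1*(2 + 3*exp(-I*pi/3) + 2*exp(-2*I*pi/3) + 2*exp(I*pi/3))*conj(exp(-I*pi/3))]
      = (1/6)[(9) + (3 + 2*exp(-2*I*pi/3) + 2*exp(-I*pi/3) + 2*exp(I*pi/3)) + (3 + 2*exp(-2*I*pi/3) + 4*exp(2*I*pi/3)) + (1) + (3 + 4*exp(-2*I*pi/3) + 2*exp(2*I*pi/3)) + (3 + 2*exp(-I*pi/3) + 2*exp(2*I*pi/3) + 2*exp(I*pi/3))] = 18/6 = 3
  <chi_rho, chi_2> = (1/6)[1*(9)*conj(1) + 1*(2 + 2*exp(-I*pi/3) + 2*exp(2*I*pi/3) + 3*exp(I*pi/3))*conj(exp(2*I*pi/3)) + 1*(2 + 4*exp(-2*I*pi/3) + 3*exp(2*I*pi/3))*conj(exp(-2*I*pi/3)) + 1*(-1)*conj(1) + 1*(2 + 3*exp(-2*I*pi/3) + 4*exp(2*I*pi/3))*conj(exp(2*I*pi/3)) + 1*(2 + 3*exp(-I*pi/3) + 2*exp(-2*I*pi/3) + 2*exp(I*pi/3))*conj(exp(-2*I*pi/3))]
      = (1/6)[(9) + (3*exp(-I*pi/3) + 2*exp(-2*I*pi/3)) + (4 + 3*exp(-2*I*pi/3) + 2*exp(2*I*pi/3)) + (-1) + (4 + 2*exp(-2*I*pi/3) + 3*exp(2*I*pi/3)) + (2*exp(2*I*pi/3) + 3*exp(I*pi/3))] = 12/6 = 2
  <chi_rho, chi_3> = (1/6)[1*(9)*conj(1) + 1*(2 + 2*exp(-I*pi/3) + 2*exp(2*I*pi/3) + 3*exp(I*pi/3))*conj(-1) + 1*(2 + 4*exp(-2*I*pi/3) + 3*exp(2*I*pi/3))*conj(1) + 1*(-1)*conj(-1) + 1*(2 + 3*exp(-2*I*pi/3) + 4*exp(2*I*pi/3))*conj(1) + 1*(2 + 3*exp(-I*pi/3) + 2*exp(-2*I*pi/3) + 2*exp(I*pi/3))*conj(-1)]
      = (1/6)[(9) + (-2 - 3*exp(I*pi/3) - 2*exp(2*I*pi/3) - 2*exp(-I*pi/3)) + (2 + 4*exp(-2*I*pi/3) + 3*exp(2*I*pi/3)) + (1) + (2 + 3*exp(-2*I*pi/3) + 4*exp(2*I*pi/3)) + (-2 - 2*exp(I*pi/3) - 2*exp(-2*I*pi/3) - 3*exp(-I*pi/3))] = 0/6 = 0
  <chi_rho, chi_4> = (1/6)[1*(9)*conj(1) + 1*(2 + 2*exp(-I*pi/3) + 2*exp(2*I*pi/3) + 3*exp(I*pi/3))*conj(exp(-2*I*pi/3)) + 1*(2 + 4*exp(-2*I*pi/3) + 3*exp(2*I*pi/3))*conj(exp(2*I*pi/3)) + 1*(-1)*conj(1) + 1*(2 + 3*exp(-2*I*pi/3) + 4*exp(2*I*pi/3))*conj(exp(-2*I*pi/3)) + 1*(2 + 3*exp(-I*pi/3) + 2*exp(-2*I*pi/3) + 2*exp(I*pi/3))*conj(exp(2*I*pi/3))]
      = (1/6)[(9) + (-3 + 2*exp(-2*I*pi/3) + 2*exp(2*I*pi/3) + 2*exp(I*pi/3)) + (3 + 2*exp(-2*I*pi/3) + 4*exp(2*I*pi/3)) + (-1) + (3 + 4*exp(-2*I*pi/3) + 2*exp(2*I*pi/3)) + (-3 + 2*exp(-2*I*pi/3) + 2*exp(-I*pi/3) + 2*exp(2*I*pi/3))] = 0/6 = 0
  <chi_rho, chi_5> = (1/6)[1*(9)*conj(1) + 1*(2 + 2*exp(-I*pi/3) + 2*exp(2*I*pi/3) + 3*exp(I*pi/3))*conj(exp(-I*pi/3)) + 1*(2 + 4*exp(-2*I*pi/3) + 3*exp(2*I*pi/3))*conj(exp(-2*I*pi/3)) + 1*(-1)*conj(-1) + 1*(2 + 3*exp(-2*I*pi/3) + 4*exp(2*I*pi/3))*conj(exp(2*I*pi/3)) + 1*(2 + 3*exp(-I*pi/3) + 2*exp(-2*I*pi/3) + 2*exp(I*pi/3))*conj(exp(I*pi/3))]
      = (1/6)[(9) + (2*exp(I*pi/3) + 3*exp(2*I*pi/3)) + (4 + 3*exp(-2*I*pi/3) + 2*exp(2*I*pi/3)) + (1) + (4 + 2*exp(-2*I*pi/3) + 3*exp(2*I*pi/3)) + (3*exp(-2*I*pi/3) + 2*exp(-I*pi/3))] = 12/6 = 2
(Exp terms are combined using exp(i*s)*conj(exp(i*t)) = exp(i*(s-t)), and sums of them are collapsed using the identity that for every m > 1 the m distinct m-th roots of unity sum to 0, e.g. 1 + exp(2*I*pi/3) + exp(-2*I*pi/3) = 0.)
Dimension check: dim(rho) = sum (mult * dim) = 2*1 + 3*1 + 2*1 + 0*1 + 0*1 + 2*1 = 9 = chi_rho(e) = 9.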